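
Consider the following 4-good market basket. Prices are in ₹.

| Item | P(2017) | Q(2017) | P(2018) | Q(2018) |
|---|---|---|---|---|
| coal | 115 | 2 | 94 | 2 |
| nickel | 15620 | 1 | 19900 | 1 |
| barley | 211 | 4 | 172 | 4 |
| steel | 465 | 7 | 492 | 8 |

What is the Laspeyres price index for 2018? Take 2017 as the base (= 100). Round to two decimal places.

Laspeyres price index uses base-period quantities as weights.
ΣP(2018)·Q(2017) = 94×2 + 19900×1 + 172×4 + 492×7 = 188 + 19900 + 688 + 3444 = 24220
ΣP(2017)·Q(2017) = 115×2 + 15620×1 + 211×4 + 465×7 = 230 + 15620 + 844 + 3255 = 19949
Index = 24220 / 19949 × 100 = 121.4096

121.41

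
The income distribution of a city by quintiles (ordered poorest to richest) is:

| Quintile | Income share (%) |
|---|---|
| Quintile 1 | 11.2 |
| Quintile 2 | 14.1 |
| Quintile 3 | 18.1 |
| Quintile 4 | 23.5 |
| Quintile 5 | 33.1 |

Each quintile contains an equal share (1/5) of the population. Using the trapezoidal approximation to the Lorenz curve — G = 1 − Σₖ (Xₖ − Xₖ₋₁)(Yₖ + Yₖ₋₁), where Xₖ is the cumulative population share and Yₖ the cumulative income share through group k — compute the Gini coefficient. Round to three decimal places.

Cumulative income shares Yₖ: 0.1120, 0.2530, 0.4340, 0.6690, 1.0000
Σ (Xₖ−Xₖ₋₁)(Yₖ+Yₖ₋₁) = (1/5)(0.1120+0.0000) + (1/5)(0.2530+0.1120) + (1/5)(0.4340+0.2530) + (1/5)(0.6690+0.4340) + (1/5)(1.0000+0.6690)
  = 0.0224 + 0.0730 + 0.1374 + 0.2206 + 0.3338 = 0.7872
G = 1 − 0.7872 = 0.2128

0.213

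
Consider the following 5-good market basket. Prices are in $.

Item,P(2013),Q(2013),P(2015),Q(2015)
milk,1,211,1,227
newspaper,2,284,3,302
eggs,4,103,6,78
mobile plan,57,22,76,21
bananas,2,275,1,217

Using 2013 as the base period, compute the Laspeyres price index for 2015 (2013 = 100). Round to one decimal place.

Laspeyres price index uses base-period quantities as weights.
ΣP(2015)·Q(2013) = 1×211 + 3×284 + 6×103 + 76×22 + 1×275 = 211 + 852 + 618 + 1672 + 275 = 3628
ΣP(2013)·Q(2013) = 1×211 + 2×284 + 4×103 + 57×22 + 2×275 = 211 + 568 + 412 + 1254 + 550 = 2995
Index = 3628 / 2995 × 100 = 121.1352

121.1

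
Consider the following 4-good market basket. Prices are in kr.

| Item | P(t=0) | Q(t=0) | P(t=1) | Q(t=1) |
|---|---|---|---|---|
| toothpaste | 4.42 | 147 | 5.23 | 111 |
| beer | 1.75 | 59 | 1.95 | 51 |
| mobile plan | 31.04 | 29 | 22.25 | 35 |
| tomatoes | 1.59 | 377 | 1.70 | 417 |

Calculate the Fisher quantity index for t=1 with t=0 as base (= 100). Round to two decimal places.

101.63

Laspeyres component (base-period weights):
ΣP(t=0)Q(t=1) = 4.42×111 + 1.75×51 + 31.04×35 + 1.59×417 = 490.62 + 89.25 + 1086.4 + 663.03 = 2329.3
ΣP(t=0)Q(t=0) = 4.42×147 + 1.75×59 + 31.04×29 + 1.59×377 = 649.74 + 103.25 + 900.16 + 599.43 = 2252.58
L = 2329.3 / 2252.58 × 100 = 103.4059
Paasche component (current-period weights):
ΣP(t=1)Q(t=1) = 5.23×111 + 1.95×51 + 22.25×35 + 1.70×417 = 580.53 + 99.45 + 778.75 + 708.9 = 2167.63
ΣP(t=1)Q(t=0) = 5.23×147 + 1.95×59 + 22.25×29 + 1.70×377 = 768.81 + 115.05 + 645.25 + 640.9 = 2170.01
P = 2167.63 / 2170.01 × 100 = 99.8903
Fisher = √(L × P) = √(103.4059 × 99.8903) = 101.6329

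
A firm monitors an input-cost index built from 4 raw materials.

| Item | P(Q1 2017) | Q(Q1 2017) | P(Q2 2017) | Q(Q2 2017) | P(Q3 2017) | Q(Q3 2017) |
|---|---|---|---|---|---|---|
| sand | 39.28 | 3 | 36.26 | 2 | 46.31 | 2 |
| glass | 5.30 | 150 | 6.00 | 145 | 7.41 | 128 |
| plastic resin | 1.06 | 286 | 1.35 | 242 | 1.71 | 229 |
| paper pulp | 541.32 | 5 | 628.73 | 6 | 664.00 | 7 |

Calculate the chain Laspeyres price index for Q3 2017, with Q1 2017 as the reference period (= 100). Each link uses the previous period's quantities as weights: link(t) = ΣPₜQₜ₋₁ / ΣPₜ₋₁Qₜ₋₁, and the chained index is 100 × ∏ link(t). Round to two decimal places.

Link Q1 2017→Q2 2017:
ΣP(Q2 2017)Q(Q1 2017) = 36.26×3 + 6.00×150 + 1.35×286 + 628.73×5 = 108.78 + 900 + 386.1 + 3143.65 = 4538.53
ΣP(Q1 2017)Q(Q1 2017) = 39.28×3 + 5.30×150 + 1.06×286 + 541.32×5 = 117.84 + 795 + 303.16 + 2706.6 = 3922.6
link = 4538.53/3922.6 = 1.157021
Link Q2 2017→Q3 2017:
ΣP(Q3 2017)Q(Q2 2017) = 46.31×2 + 7.41×145 + 1.71×242 + 664.00×6 = 92.62 + 1074.45 + 413.82 + 3984 = 5564.89
ΣP(Q2 2017)Q(Q2 2017) = 36.26×2 + 6.00×145 + 1.35×242 + 628.73×6 = 72.52 + 870 + 326.7 + 3772.38 = 5041.6
link = 5564.89/5041.6 = 1.103794
Chained index = 100 × 1.157021 × 1.103794 = 127.7113

127.71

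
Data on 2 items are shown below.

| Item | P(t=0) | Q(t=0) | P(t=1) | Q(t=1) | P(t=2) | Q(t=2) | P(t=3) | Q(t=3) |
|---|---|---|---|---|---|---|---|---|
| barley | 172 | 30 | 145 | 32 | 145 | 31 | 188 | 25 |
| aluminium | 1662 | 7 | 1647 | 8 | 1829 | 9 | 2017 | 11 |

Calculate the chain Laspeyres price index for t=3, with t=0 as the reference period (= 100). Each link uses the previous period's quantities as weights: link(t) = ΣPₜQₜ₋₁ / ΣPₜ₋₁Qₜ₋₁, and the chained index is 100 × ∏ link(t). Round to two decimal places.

117.04

Link t=0→t=1:
ΣP(t=1)Q(t=0) = 145×30 + 1647×7 = 4350 + 11529 = 15879
ΣP(t=0)Q(t=0) = 172×30 + 1662×7 = 5160 + 11634 = 16794
link = 15879/16794 = 0.945516
Link t=1→t=2:
ΣP(t=2)Q(t=1) = 145×32 + 1829×8 = 4640 + 14632 = 19272
ΣP(t=1)Q(t=1) = 145×32 + 1647×8 = 4640 + 13176 = 17816
link = 19272/17816 = 1.081724
Link t=2→t=3:
ΣP(t=3)Q(t=2) = 188×31 + 2017×9 = 5828 + 18153 = 23981
ΣP(t=2)Q(t=2) = 145×31 + 1829×9 = 4495 + 16461 = 20956
link = 23981/20956 = 1.144350
Chained index = 100 × 0.945516 × 1.081724 × 1.144350 = 117.0427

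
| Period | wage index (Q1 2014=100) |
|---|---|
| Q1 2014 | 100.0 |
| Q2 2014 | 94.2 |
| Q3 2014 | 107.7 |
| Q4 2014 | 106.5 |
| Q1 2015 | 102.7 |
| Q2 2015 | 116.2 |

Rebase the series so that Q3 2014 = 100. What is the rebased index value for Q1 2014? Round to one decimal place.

92.9

Rebased(Q1 2014) = 100.0 / 107.7 × 100 = 92.8505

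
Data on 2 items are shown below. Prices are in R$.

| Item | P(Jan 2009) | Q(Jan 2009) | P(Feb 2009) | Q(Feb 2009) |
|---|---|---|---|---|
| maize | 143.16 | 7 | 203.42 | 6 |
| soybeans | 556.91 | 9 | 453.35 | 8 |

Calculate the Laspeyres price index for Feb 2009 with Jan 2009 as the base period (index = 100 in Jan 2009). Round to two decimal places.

Laspeyres price index uses base-period quantities as weights.
ΣP(Feb 2009)·Q(Jan 2009) = 203.42×7 + 453.35×9 = 1423.94 + 4080.15 = 5504.09
ΣP(Jan 2009)·Q(Jan 2009) = 143.16×7 + 556.91×9 = 1002.12 + 5012.19 = 6014.31
Index = 5504.09 / 6014.31 × 100 = 91.5166

91.52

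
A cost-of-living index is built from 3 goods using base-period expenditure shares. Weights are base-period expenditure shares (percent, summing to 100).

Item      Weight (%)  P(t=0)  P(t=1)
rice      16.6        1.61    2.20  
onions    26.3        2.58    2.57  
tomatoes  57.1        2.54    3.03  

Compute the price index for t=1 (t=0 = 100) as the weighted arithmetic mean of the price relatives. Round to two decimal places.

117.00

rice: 16.6 × (2.20/1.61) = 16.6 × 1.366460 = 22.6832
onions: 26.3 × (2.57/2.58) = 26.3 × 0.996124 = 26.1981
tomatoes: 57.1 × (3.03/2.54) = 57.1 × 1.192913 = 68.1154
Index = Σ wᵢ·(p₁ᵢ/p₀ᵢ) = 22.6832 + 26.1981 + 68.1154 = 116.9966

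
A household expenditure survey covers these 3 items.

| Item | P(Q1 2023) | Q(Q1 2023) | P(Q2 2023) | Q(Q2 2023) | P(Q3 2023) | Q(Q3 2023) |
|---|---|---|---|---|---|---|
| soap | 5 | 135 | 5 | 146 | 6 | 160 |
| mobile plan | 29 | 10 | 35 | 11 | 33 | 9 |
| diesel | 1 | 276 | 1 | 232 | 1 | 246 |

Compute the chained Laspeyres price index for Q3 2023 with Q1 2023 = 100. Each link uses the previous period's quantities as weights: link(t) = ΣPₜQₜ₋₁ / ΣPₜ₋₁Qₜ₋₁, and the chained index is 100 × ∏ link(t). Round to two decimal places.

114.49

Link Q1 2023→Q2 2023:
ΣP(Q2 2023)Q(Q1 2023) = 5×135 + 35×10 + 1×276 = 675 + 350 + 276 = 1301
ΣP(Q1 2023)Q(Q1 2023) = 5×135 + 29×10 + 1×276 = 675 + 290 + 276 = 1241
link = 1301/1241 = 1.048348
Link Q2 2023→Q3 2023:
ΣP(Q3 2023)Q(Q2 2023) = 6×146 + 33×11 + 1×232 = 876 + 363 + 232 = 1471
ΣP(Q2 2023)Q(Q2 2023) = 5×146 + 35×11 + 1×232 = 730 + 385 + 232 = 1347
link = 1471/1347 = 1.092056
Chained index = 100 × 1.048348 × 1.092056 = 114.4855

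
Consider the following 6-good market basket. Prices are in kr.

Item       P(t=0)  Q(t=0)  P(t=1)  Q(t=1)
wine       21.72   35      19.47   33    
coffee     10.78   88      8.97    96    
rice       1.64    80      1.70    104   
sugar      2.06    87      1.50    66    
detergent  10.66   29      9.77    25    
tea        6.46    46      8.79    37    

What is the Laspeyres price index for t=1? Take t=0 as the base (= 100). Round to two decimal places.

Laspeyres price index uses base-period quantities as weights.
ΣP(t=1)·Q(t=0) = 19.47×35 + 8.97×88 + 1.70×80 + 1.50×87 + 9.77×29 + 8.79×46 = 681.45 + 789.36 + 136 + 130.5 + 283.33 + 404.34 = 2424.98
ΣP(t=0)·Q(t=0) = 21.72×35 + 10.78×88 + 1.64×80 + 2.06×87 + 10.66×29 + 6.46×46 = 760.2 + 948.64 + 131.2 + 179.22 + 309.14 + 297.16 = 2625.56
Index = 2424.98 / 2625.56 × 100 = 92.3605

92.36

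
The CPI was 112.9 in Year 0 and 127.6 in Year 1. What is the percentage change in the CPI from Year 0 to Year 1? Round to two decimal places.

13.02%

Change = (127.6 − 112.9) / 112.9 × 100
       = 14.7 / 112.9 × 100 = 13.0204%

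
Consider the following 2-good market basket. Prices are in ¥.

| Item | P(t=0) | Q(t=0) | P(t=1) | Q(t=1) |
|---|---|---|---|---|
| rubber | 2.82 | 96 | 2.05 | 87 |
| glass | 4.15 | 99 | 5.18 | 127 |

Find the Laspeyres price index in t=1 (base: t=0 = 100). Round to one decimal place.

Laspeyres price index uses base-period quantities as weights.
ΣP(t=1)·Q(t=0) = 2.05×96 + 5.18×99 = 196.8 + 512.82 = 709.62
ΣP(t=0)·Q(t=0) = 2.82×96 + 4.15×99 = 270.72 + 410.85 = 681.57
Index = 709.62 / 681.57 × 100 = 104.1155

104.1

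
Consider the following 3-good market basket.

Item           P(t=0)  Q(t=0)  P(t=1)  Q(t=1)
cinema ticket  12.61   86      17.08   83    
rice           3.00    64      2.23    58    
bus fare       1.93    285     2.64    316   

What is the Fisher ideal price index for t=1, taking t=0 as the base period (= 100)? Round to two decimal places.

129.76

Laspeyres component (base-period weights):
ΣP(t=1)Q(t=0) = 17.08×86 + 2.23×64 + 2.64×285 = 1468.88 + 142.72 + 752.4 = 2364
ΣP(t=0)Q(t=0) = 12.61×86 + 3.00×64 + 1.93×285 = 1084.46 + 192 + 550.05 = 1826.51
L = 2364 / 1826.51 × 100 = 129.4272
Paasche component (current-period weights):
ΣP(t=1)Q(t=1) = 17.08×83 + 2.23×58 + 2.64×316 = 1417.64 + 129.34 + 834.24 = 2381.22
ΣP(t=0)Q(t=1) = 12.61×83 + 3.00×58 + 1.93×316 = 1046.63 + 174 + 609.88 = 1830.51
P = 2381.22 / 1830.51 × 100 = 130.0851
Fisher = √(L × P) = √(129.4272 × 130.0851) = 129.7557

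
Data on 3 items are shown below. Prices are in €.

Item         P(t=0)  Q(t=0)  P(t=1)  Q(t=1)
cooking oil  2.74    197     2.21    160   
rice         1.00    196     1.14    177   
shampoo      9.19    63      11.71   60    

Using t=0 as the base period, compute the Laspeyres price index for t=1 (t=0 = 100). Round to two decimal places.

Laspeyres price index uses base-period quantities as weights.
ΣP(t=1)·Q(t=0) = 2.21×197 + 1.14×196 + 11.71×63 = 435.37 + 223.44 + 737.73 = 1396.54
ΣP(t=0)·Q(t=0) = 2.74×197 + 1.00×196 + 9.19×63 = 539.78 + 196 + 578.97 = 1314.75
Index = 1396.54 / 1314.75 × 100 = 106.2210

106.22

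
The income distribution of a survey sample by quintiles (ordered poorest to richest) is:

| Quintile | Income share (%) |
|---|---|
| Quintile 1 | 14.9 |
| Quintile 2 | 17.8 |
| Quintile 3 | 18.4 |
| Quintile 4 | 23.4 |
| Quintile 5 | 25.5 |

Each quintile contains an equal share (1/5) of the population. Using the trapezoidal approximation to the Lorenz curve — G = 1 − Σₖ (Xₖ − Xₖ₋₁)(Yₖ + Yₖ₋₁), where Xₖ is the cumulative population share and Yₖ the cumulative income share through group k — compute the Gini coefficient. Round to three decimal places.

0.107

Cumulative income shares Yₖ: 0.1490, 0.3270, 0.5110, 0.7450, 1.0000
Σ (Xₖ−Xₖ₋₁)(Yₖ+Yₖ₋₁) = (1/5)(0.1490+0.0000) + (1/5)(0.3270+0.1490) + (1/5)(0.5110+0.3270) + (1/5)(0.7450+0.5110) + (1/5)(1.0000+0.7450)
  = 0.0298 + 0.0952 + 0.1676 + 0.2512 + 0.3490 = 0.8928
G = 1 − 0.8928 = 0.1072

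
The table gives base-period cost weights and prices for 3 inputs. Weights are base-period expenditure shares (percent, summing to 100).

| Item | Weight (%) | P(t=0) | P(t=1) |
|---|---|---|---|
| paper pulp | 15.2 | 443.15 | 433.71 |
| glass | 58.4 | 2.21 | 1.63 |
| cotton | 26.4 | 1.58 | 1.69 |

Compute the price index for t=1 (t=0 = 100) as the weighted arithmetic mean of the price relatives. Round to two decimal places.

86.19

paper pulp: 15.2 × (433.71/443.15) = 15.2 × 0.978698 = 14.8762
glass: 58.4 × (1.63/2.21) = 58.4 × 0.737557 = 43.0733
cotton: 26.4 × (1.69/1.58) = 26.4 × 1.069620 = 28.2380
Index = Σ wᵢ·(p₁ᵢ/p₀ᵢ) = 14.8762 + 43.0733 + 28.2380 = 86.1875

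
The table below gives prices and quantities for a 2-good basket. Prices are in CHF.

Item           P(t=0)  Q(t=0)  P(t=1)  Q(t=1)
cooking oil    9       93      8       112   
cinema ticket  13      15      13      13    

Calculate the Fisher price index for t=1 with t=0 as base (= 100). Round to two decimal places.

Laspeyres component (base-period weights):
ΣP(t=1)Q(t=0) = 8×93 + 13×15 = 744 + 195 = 939
ΣP(t=0)Q(t=0) = 9×93 + 13×15 = 837 + 195 = 1032
L = 939 / 1032 × 100 = 90.9884
Paasche component (current-period weights):
ΣP(t=1)Q(t=1) = 8×112 + 13×13 = 896 + 169 = 1065
ΣP(t=0)Q(t=1) = 9×112 + 13×13 = 1008 + 169 = 1177
P = 1065 / 1177 × 100 = 90.4843
Fisher = √(L × P) = √(90.9884 × 90.4843) = 90.7360

90.74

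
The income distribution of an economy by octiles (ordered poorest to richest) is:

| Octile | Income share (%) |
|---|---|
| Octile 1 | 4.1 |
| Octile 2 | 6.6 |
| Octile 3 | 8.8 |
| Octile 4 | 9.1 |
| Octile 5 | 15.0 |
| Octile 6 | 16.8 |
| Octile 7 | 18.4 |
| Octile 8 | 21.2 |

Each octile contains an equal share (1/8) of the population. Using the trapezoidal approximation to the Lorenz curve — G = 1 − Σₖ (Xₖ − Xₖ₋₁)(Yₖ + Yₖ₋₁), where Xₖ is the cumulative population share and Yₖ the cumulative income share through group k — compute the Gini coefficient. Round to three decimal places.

0.261

Cumulative income shares Yₖ: 0.0410, 0.1070, 0.1950, 0.2860, 0.4360, 0.6040, 0.7880, 1.0000
Σ (Xₖ−Xₖ₋₁)(Yₖ+Yₖ₋₁) = (1/8)(0.0410+0.0000) + (1/8)(0.1070+0.0410) + (1/8)(0.1950+0.1070) + (1/8)(0.2860+0.1950) + (1/8)(0.4360+0.2860) + (1/8)(0.6040+0.4360) + (1/8)(0.7880+0.6040) + (1/8)(1.0000+0.7880)
  = 0.0051 + 0.0185 + 0.0377 + 0.0601 + 0.0903 + 0.1300 + 0.1740 + 0.2235 = 0.7393
G = 1 − 0.7393 = 0.2607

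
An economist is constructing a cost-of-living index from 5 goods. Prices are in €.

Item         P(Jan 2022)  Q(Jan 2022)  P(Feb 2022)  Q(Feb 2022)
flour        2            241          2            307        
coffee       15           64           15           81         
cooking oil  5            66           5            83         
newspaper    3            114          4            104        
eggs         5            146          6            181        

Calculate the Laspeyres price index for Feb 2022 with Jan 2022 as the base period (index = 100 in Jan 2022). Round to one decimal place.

109.1

Laspeyres price index uses base-period quantities as weights.
ΣP(Feb 2022)·Q(Jan 2022) = 2×241 + 15×64 + 5×66 + 4×114 + 6×146 = 482 + 960 + 330 + 456 + 876 = 3104
ΣP(Jan 2022)·Q(Jan 2022) = 2×241 + 15×64 + 5×66 + 3×114 + 5×146 = 482 + 960 + 330 + 342 + 730 = 2844
Index = 3104 / 2844 × 100 = 109.1421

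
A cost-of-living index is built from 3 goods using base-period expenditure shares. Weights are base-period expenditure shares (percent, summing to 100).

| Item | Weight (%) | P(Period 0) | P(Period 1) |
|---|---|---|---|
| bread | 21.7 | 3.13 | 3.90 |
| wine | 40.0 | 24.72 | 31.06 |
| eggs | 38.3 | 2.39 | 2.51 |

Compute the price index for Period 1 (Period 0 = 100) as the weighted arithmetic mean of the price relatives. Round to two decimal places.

117.52

bread: 21.7 × (3.90/3.13) = 21.7 × 1.246006 = 27.0383
wine: 40.0 × (31.06/24.72) = 40.0 × 1.256472 = 50.2589
eggs: 38.3 × (2.51/2.39) = 38.3 × 1.050209 = 40.2230
Index = Σ wᵢ·(p₁ᵢ/p₀ᵢ) = 27.0383 + 50.2589 + 40.2230 = 117.5203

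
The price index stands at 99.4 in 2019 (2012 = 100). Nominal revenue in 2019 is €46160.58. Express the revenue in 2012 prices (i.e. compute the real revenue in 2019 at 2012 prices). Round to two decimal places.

46439.22

Real = Nominal ÷ (Index/100) = 46160.58 ÷ (99.4/100)
     = 46160.58 ÷ 0.994 = 46439.2153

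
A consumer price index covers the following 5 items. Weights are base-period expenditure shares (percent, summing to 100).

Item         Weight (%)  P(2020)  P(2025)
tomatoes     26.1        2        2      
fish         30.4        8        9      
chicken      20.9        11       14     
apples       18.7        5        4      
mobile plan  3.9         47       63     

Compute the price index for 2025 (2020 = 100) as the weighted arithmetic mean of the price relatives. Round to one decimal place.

107.1

tomatoes: 26.1 × (2/2) = 26.1 × 1.000000 = 26.1000
fish: 30.4 × (9/8) = 30.4 × 1.125000 = 34.2000
chicken: 20.9 × (14/11) = 20.9 × 1.272727 = 26.6000
apples: 18.7 × (4/5) = 18.7 × 0.800000 = 14.9600
mobile plan: 3.9 × (63/47) = 3.9 × 1.340426 = 5.2277
Index = Σ wᵢ·(p₁ᵢ/p₀ᵢ) = 26.1000 + 34.2000 + 26.6000 + 14.9600 + 5.2277 = 107.0877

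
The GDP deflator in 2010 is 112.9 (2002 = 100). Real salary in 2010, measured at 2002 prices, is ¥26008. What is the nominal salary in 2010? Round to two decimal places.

29363.03

Nominal = Real × (Index/100) = 26008 × (112.9/100)
        = 26008 × 1.129 = 29363.0320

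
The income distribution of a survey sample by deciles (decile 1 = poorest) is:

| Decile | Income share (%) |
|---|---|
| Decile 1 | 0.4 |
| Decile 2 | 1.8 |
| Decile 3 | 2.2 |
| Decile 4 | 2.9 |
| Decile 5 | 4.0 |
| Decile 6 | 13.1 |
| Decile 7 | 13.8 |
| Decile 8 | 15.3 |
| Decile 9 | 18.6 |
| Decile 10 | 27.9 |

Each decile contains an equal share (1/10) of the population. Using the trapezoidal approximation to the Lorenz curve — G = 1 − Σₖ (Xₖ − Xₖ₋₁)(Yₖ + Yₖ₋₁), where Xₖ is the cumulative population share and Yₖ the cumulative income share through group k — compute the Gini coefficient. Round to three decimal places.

Cumulative income shares Yₖ: 0.0040, 0.0220, 0.0440, 0.0730, 0.1130, 0.2440, 0.3820, 0.5350, 0.7210, 1.0000
Σ (Xₖ−Xₖ₋₁)(Yₖ+Yₖ₋₁) = (1/10)(0.0040+0.0000) + (1/10)(0.0220+0.0040) + (1/10)(0.0440+0.0220) + (1/10)(0.0730+0.0440) + (1/10)(0.1130+0.0730) + (1/10)(0.2440+0.1130) + (1/10)(0.3820+0.2440) + (1/10)(0.5350+0.3820) + (1/10)(0.7210+0.5350) + (1/10)(1.0000+0.7210)
  = 0.0004 + 0.0026 + 0.0066 + 0.0117 + 0.0186 + 0.0357 + 0.0626 + 0.0917 + 0.1256 + 0.1721 = 0.5276
G = 1 − 0.5276 = 0.4724

0.472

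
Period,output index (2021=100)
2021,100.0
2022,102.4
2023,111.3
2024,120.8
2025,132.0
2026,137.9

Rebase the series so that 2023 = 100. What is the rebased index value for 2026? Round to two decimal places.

Rebased(2026) = 137.9 / 111.3 × 100 = 123.8994

123.90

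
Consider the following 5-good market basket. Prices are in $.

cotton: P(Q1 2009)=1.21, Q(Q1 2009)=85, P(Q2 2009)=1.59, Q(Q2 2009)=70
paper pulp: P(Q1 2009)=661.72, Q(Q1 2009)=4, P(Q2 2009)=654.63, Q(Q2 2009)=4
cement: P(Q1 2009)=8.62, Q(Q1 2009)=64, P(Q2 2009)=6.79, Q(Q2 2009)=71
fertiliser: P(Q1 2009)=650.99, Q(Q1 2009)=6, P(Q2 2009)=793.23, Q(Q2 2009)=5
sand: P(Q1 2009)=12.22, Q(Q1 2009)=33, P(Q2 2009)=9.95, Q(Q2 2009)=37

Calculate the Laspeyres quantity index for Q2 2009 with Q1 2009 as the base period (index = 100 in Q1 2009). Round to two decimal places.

Laspeyres quantity index uses base-period prices as weights.
ΣP(Q1 2009)·Q(Q2 2009) = 1.21×70 + 661.72×4 + 8.62×71 + 650.99×5 + 12.22×37 = 84.7 + 2646.88 + 612.02 + 3254.95 + 452.14 = 7050.69
ΣP(Q1 2009)·Q(Q1 2009) = 1.21×85 + 661.72×4 + 8.62×64 + 650.99×6 + 12.22×33 = 102.85 + 2646.88 + 551.68 + 3905.94 + 403.26 = 7610.61
Index = 7050.69 / 7610.61 × 100 = 92.6429

92.64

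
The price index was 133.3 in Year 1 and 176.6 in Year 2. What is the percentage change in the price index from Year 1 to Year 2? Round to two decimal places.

Change = (176.6 − 133.3) / 133.3 × 100
       = 43.3 / 133.3 × 100 = 32.4831%

32.48%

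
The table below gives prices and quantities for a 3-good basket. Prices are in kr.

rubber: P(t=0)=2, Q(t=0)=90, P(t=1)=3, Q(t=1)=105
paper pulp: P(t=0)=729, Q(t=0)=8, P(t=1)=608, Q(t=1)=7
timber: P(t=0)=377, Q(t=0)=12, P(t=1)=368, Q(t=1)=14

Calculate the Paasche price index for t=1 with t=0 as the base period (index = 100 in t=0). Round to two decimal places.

91.80

Paasche price index uses current-period quantities as weights.
ΣP(t=1)·Q(t=1) = 3×105 + 608×7 + 368×14 = 315 + 4256 + 5152 = 9723
ΣP(t=0)·Q(t=1) = 2×105 + 729×7 + 377×14 = 210 + 5103 + 5278 = 10591
Index = 9723 / 10591 × 100 = 91.8044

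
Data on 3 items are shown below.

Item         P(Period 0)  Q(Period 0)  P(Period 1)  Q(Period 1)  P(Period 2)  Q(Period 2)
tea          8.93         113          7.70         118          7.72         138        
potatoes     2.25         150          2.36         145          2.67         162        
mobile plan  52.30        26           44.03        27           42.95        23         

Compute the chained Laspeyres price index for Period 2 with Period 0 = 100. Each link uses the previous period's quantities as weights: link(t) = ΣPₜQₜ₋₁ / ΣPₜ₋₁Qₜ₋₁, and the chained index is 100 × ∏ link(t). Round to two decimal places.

Link Period 0→Period 1:
ΣP(Period 1)Q(Period 0) = 7.70×113 + 2.36×150 + 44.03×26 = 870.1 + 354 + 1144.78 = 2368.88
ΣP(Period 0)Q(Period 0) = 8.93×113 + 2.25×150 + 52.30×26 = 1009.09 + 337.5 + 1359.8 = 2706.39
link = 2368.88/2706.39 = 0.875291
Link Period 1→Period 2:
ΣP(Period 2)Q(Period 1) = 7.72×118 + 2.67×145 + 42.95×27 = 910.96 + 387.15 + 1159.65 = 2457.76
ΣP(Period 1)Q(Period 1) = 7.70×118 + 2.36×145 + 44.03×27 = 908.6 + 342.2 + 1188.81 = 2439.61
link = 2457.76/2439.61 = 1.007440
Chained index = 100 × 0.875291 × 1.007440 = 88.1803

88.18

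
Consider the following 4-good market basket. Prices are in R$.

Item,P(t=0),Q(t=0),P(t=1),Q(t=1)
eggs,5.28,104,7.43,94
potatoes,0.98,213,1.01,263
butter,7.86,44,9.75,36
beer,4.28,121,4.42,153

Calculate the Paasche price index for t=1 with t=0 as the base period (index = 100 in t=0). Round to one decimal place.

117.7

Paasche price index uses current-period quantities as weights.
ΣP(t=1)·Q(t=1) = 7.43×94 + 1.01×263 + 9.75×36 + 4.42×153 = 698.42 + 265.63 + 351 + 676.26 = 1991.31
ΣP(t=0)·Q(t=1) = 5.28×94 + 0.98×263 + 7.86×36 + 4.28×153 = 496.32 + 257.74 + 282.96 + 654.84 = 1691.86
Index = 1991.31 / 1691.86 × 100 = 117.6995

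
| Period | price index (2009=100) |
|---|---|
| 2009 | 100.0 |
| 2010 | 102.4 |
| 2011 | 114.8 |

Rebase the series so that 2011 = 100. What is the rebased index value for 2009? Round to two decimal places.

Rebased(2009) = 100.0 / 114.8 × 100 = 87.1080

87.11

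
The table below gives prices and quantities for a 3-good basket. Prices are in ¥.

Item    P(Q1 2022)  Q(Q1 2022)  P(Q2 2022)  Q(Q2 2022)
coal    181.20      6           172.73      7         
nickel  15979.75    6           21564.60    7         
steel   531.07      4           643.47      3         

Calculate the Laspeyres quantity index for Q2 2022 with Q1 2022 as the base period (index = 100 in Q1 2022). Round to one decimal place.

Laspeyres quantity index uses base-period prices as weights.
ΣP(Q1 2022)·Q(Q2 2022) = 181.20×7 + 15979.75×7 + 531.07×3 = 1268.4 + 111858.25 + 1593.21 = 114719.86
ΣP(Q1 2022)·Q(Q1 2022) = 181.20×6 + 15979.75×6 + 531.07×4 = 1087.2 + 95878.5 + 2124.28 = 99089.98
Index = 114719.86 / 99089.98 × 100 = 115.7734

115.8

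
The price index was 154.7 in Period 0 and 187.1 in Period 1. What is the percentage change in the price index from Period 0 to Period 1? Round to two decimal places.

Change = (187.1 − 154.7) / 154.7 × 100
       = 32.4 / 154.7 × 100 = 20.9438%

20.94%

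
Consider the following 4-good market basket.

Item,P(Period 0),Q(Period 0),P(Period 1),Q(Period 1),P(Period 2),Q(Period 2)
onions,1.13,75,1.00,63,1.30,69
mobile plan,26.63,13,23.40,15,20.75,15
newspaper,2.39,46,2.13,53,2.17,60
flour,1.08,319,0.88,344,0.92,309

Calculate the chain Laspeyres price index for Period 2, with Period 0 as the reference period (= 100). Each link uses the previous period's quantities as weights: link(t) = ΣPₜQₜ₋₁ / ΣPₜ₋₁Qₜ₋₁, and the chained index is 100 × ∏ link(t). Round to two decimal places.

85.09

Link Period 0→Period 1:
ΣP(Period 1)Q(Period 0) = 1.00×75 + 23.40×13 + 2.13×46 + 0.88×319 = 75 + 304.2 + 97.98 + 280.72 = 757.9
ΣP(Period 0)Q(Period 0) = 1.13×75 + 26.63×13 + 2.39×46 + 1.08×319 = 84.75 + 346.19 + 109.94 + 344.52 = 885.4
link = 757.9/885.4 = 0.855997
Link Period 1→Period 2:
ΣP(Period 2)Q(Period 1) = 1.30×63 + 20.75×15 + 2.17×53 + 0.92×344 = 81.9 + 311.25 + 115.01 + 316.48 = 824.64
ΣP(Period 1)Q(Period 1) = 1.00×63 + 23.40×15 + 2.13×53 + 0.88×344 = 63 + 351 + 112.89 + 302.72 = 829.61
link = 824.64/829.61 = 0.994009
Chained index = 100 × 0.855997 × 0.994009 = 85.0869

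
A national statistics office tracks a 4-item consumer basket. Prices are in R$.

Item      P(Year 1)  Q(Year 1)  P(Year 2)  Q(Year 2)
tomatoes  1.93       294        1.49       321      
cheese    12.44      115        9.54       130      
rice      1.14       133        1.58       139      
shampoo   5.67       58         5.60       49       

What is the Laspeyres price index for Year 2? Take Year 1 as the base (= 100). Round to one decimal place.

Laspeyres price index uses base-period quantities as weights.
ΣP(Year 2)·Q(Year 1) = 1.49×294 + 9.54×115 + 1.58×133 + 5.60×58 = 438.06 + 1097.1 + 210.14 + 324.8 = 2070.1
ΣP(Year 1)·Q(Year 1) = 1.93×294 + 12.44×115 + 1.14×133 + 5.67×58 = 567.42 + 1430.6 + 151.62 + 328.86 = 2478.5
Index = 2070.1 / 2478.5 × 100 = 83.5223

83.5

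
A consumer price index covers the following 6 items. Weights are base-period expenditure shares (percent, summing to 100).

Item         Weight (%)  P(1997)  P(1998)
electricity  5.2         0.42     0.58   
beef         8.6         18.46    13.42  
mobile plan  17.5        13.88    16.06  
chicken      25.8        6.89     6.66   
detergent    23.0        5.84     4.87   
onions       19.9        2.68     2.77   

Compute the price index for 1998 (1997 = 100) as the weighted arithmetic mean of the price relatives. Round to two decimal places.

electricity: 5.2 × (0.58/0.42) = 5.2 × 1.380952 = 7.1810
beef: 8.6 × (13.42/18.46) = 8.6 × 0.726977 = 6.2520
mobile plan: 17.5 × (16.06/13.88) = 17.5 × 1.157061 = 20.2486
chicken: 25.8 × (6.66/6.89) = 25.8 × 0.966618 = 24.9388
detergent: 23.0 × (4.87/5.84) = 23.0 × 0.833904 = 19.1798
onions: 19.9 × (2.77/2.68) = 19.9 × 1.033582 = 20.5683
Index = Σ wᵢ·(p₁ᵢ/p₀ᵢ) = 7.1810 + 6.2520 + 20.2486 + 24.9388 + 19.1798 + 20.5683 = 98.3683

98.37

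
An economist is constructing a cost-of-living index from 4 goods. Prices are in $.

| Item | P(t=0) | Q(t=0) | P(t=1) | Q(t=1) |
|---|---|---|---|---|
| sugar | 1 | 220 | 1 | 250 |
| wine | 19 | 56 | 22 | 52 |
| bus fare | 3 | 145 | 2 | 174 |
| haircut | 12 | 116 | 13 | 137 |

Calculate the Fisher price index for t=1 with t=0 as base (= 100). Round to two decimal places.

Laspeyres component (base-period weights):
ΣP(t=1)Q(t=0) = 1×220 + 22×56 + 2×145 + 13×116 = 220 + 1232 + 290 + 1508 = 3250
ΣP(t=0)Q(t=0) = 1×220 + 19×56 + 3×145 + 12×116 = 220 + 1064 + 435 + 1392 = 3111
L = 3250 / 3111 × 100 = 104.4680
Paasche component (current-period weights):
ΣP(t=1)Q(t=1) = 1×250 + 22×52 + 2×174 + 13×137 = 250 + 1144 + 348 + 1781 = 3523
ΣP(t=0)Q(t=1) = 1×250 + 19×52 + 3×174 + 12×137 = 250 + 988 + 522 + 1644 = 3404
P = 3523 / 3404 × 100 = 103.4959
Fisher = √(L × P) = √(104.4680 × 103.4959) = 103.9808

103.98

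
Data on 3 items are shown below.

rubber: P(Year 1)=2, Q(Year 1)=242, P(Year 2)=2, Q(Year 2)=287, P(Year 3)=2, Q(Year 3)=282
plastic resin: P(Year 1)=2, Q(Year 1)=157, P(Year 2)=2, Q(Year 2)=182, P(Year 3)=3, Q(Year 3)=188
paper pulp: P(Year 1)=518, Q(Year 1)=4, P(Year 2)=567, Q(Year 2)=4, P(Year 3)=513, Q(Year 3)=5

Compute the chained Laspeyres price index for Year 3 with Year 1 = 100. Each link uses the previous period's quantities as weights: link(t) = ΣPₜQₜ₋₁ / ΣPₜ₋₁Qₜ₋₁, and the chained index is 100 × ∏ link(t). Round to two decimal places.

105.70

Link Year 1→Year 2:
ΣP(Year 2)Q(Year 1) = 2×242 + 2×157 + 567×4 = 484 + 314 + 2268 = 3066
ΣP(Year 1)Q(Year 1) = 2×242 + 2×157 + 518×4 = 484 + 314 + 2072 = 2870
link = 3066/2870 = 1.068293
Link Year 2→Year 3:
ΣP(Year 3)Q(Year 2) = 2×287 + 3×182 + 513×4 = 574 + 546 + 2052 = 3172
ΣP(Year 2)Q(Year 2) = 2×287 + 2×182 + 567×4 = 574 + 364 + 2268 = 3206
link = 3172/3206 = 0.989395
Chained index = 100 × 1.068293 × 0.989395 = 105.6963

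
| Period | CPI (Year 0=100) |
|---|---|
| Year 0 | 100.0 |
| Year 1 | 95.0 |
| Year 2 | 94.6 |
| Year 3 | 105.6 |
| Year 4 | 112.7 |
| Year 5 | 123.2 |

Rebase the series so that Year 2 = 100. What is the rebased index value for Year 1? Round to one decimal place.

100.4

Rebased(Year 1) = 95.0 / 94.6 × 100 = 100.4228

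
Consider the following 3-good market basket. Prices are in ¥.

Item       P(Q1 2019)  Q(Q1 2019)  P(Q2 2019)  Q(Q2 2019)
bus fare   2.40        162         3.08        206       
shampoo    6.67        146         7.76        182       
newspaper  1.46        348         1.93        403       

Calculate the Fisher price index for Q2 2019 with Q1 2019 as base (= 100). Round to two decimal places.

123.06

Laspeyres component (base-period weights):
ΣP(Q2 2019)Q(Q1 2019) = 3.08×162 + 7.76×146 + 1.93×348 = 498.96 + 1132.96 + 671.64 = 2303.56
ΣP(Q1 2019)Q(Q1 2019) = 2.40×162 + 6.67×146 + 1.46×348 = 388.8 + 973.82 + 508.08 = 1870.7
L = 2303.56 / 1870.7 × 100 = 123.1389
Paasche component (current-period weights):
ΣP(Q2 2019)Q(Q2 2019) = 3.08×206 + 7.76×182 + 1.93×403 = 634.48 + 1412.32 + 777.79 = 2824.59
ΣP(Q1 2019)Q(Q2 2019) = 2.40×206 + 6.67×182 + 1.46×403 = 494.4 + 1213.94 + 588.38 = 2296.72
P = 2824.59 / 2296.72 × 100 = 122.9836
Fisher = √(L × P) = √(123.1389 × 122.9836) = 123.0613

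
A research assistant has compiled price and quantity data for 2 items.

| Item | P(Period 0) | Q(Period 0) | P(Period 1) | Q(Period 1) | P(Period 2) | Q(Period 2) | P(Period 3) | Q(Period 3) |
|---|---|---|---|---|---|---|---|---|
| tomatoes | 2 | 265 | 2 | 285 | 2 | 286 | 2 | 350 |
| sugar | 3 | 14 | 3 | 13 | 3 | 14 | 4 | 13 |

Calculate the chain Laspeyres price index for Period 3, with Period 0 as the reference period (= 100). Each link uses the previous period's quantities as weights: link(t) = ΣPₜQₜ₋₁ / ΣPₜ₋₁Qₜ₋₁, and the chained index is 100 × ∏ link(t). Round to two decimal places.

102.28

Link Period 0→Period 1:
ΣP(Period 1)Q(Period 0) = 2×265 + 3×14 = 530 + 42 = 572
ΣP(Period 0)Q(Period 0) = 2×265 + 3×14 = 530 + 42 = 572
link = 572/572 = 1.000000
Link Period 1→Period 2:
ΣP(Period 2)Q(Period 1) = 2×285 + 3×13 = 570 + 39 = 609
ΣP(Period 1)Q(Period 1) = 2×285 + 3×13 = 570 + 39 = 609
link = 609/609 = 1.000000
Link Period 2→Period 3:
ΣP(Period 3)Q(Period 2) = 2×286 + 4×14 = 572 + 56 = 628
ΣP(Period 2)Q(Period 2) = 2×286 + 3×14 = 572 + 42 = 614
link = 628/614 = 1.022801
Chained index = 100 × 1.000000 × 1.000000 × 1.022801 = 102.2801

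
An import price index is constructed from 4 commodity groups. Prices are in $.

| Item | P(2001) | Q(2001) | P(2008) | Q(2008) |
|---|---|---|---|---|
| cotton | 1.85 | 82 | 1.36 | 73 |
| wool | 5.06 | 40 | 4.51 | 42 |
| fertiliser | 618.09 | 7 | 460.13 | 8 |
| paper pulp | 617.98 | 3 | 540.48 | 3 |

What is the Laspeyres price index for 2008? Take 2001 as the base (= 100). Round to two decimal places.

Laspeyres price index uses base-period quantities as weights.
ΣP(2008)·Q(2001) = 1.36×82 + 4.51×40 + 460.13×7 + 540.48×3 = 111.52 + 180.4 + 3220.91 + 1621.44 = 5134.27
ΣP(2001)·Q(2001) = 1.85×82 + 5.06×40 + 618.09×7 + 617.98×3 = 151.7 + 202.4 + 4326.63 + 1853.94 = 6534.67
Index = 5134.27 / 6534.67 × 100 = 78.5697

78.57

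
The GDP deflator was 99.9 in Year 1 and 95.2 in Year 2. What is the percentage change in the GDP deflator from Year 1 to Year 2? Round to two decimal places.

Change = (95.2 − 99.9) / 99.9 × 100
       = -4.7 / 99.9 × 100 = -4.7047%

-4.70%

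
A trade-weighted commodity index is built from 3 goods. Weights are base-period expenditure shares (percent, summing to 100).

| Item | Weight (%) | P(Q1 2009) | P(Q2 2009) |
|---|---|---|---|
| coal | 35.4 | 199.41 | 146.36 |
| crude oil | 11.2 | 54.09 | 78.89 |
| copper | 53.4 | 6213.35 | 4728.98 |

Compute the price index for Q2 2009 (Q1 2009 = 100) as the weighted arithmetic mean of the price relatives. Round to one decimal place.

83.0

coal: 35.4 × (146.36/199.41) = 35.4 × 0.733965 = 25.9824
crude oil: 11.2 × (78.89/54.09) = 11.2 × 1.458495 = 16.3351
copper: 53.4 × (4728.98/6213.35) = 53.4 × 0.761100 = 40.6427
Index = Σ wᵢ·(p₁ᵢ/p₀ᵢ) = 25.9824 + 16.3351 + 40.6427 = 82.9602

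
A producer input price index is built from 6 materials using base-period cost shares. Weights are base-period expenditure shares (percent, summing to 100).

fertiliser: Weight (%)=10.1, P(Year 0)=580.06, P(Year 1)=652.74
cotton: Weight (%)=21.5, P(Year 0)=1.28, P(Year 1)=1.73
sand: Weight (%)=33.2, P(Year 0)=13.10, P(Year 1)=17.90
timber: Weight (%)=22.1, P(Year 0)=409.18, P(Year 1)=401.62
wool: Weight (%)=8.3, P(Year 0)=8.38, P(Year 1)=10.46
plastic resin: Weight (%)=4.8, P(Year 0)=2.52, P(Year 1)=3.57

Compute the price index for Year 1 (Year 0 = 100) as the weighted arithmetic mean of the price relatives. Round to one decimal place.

124.6

fertiliser: 10.1 × (652.74/580.06) = 10.1 × 1.125297 = 11.3655
cotton: 21.5 × (1.73/1.28) = 21.5 × 1.351562 = 29.0586
sand: 33.2 × (17.90/13.10) = 33.2 × 1.366412 = 45.3649
timber: 22.1 × (401.62/409.18) = 22.1 × 0.981524 = 21.6917
wool: 8.3 × (10.46/8.38) = 8.3 × 1.248210 = 10.3601
plastic resin: 4.8 × (3.57/2.52) = 4.8 × 1.416667 = 6.8000
Index = Σ wᵢ·(p₁ᵢ/p₀ᵢ) = 11.3655 + 29.0586 + 45.3649 + 21.6917 + 10.3601 + 6.8000 = 124.6408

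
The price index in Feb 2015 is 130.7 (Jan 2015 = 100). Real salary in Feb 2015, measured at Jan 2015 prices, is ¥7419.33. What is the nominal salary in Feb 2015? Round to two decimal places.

Nominal = Real × (Index/100) = 7419.33 × (130.7/100)
        = 7419.33 × 1.307 = 9697.0643

9697.06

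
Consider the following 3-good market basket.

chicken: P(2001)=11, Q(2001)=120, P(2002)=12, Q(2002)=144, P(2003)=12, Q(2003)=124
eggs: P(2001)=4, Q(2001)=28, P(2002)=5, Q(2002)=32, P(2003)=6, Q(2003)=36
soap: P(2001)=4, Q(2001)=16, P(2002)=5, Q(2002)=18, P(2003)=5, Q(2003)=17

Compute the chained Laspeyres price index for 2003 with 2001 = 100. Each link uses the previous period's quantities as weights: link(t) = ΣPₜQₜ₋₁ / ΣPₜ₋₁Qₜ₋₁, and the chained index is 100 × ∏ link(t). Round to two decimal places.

Link 2001→2002:
ΣP(2002)Q(2001) = 12×120 + 5×28 + 5×16 = 1440 + 140 + 80 = 1660
ΣP(2001)Q(2001) = 11×120 + 4×28 + 4×16 = 1320 + 112 + 64 = 1496
link = 1660/1496 = 1.109626
Link 2002→2003:
ΣP(2003)Q(2002) = 12×144 + 6×32 + 5×18 = 1728 + 192 + 90 = 2010
ΣP(2002)Q(2002) = 12×144 + 5×32 + 5×18 = 1728 + 160 + 90 = 1978
link = 2010/1978 = 1.016178
Chained index = 100 × 1.109626 × 1.016178 = 112.7577

112.76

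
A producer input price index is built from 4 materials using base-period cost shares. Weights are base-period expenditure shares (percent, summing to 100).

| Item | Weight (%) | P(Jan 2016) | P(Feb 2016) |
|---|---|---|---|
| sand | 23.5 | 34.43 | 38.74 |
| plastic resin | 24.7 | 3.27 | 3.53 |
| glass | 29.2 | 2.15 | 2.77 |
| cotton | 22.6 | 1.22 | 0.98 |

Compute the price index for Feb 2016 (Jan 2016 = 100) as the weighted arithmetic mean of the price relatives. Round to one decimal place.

sand: 23.5 × (38.74/34.43) = 23.5 × 1.125182 = 26.4418
plastic resin: 24.7 × (3.53/3.27) = 24.7 × 1.079511 = 26.6639
glass: 29.2 × (2.77/2.15) = 29.2 × 1.288372 = 37.6205
cotton: 22.6 × (0.98/1.22) = 22.6 × 0.803279 = 18.1541
Index = Σ wᵢ·(p₁ᵢ/p₀ᵢ) = 26.4418 + 26.6639 + 37.6205 + 18.1541 = 108.8802

108.9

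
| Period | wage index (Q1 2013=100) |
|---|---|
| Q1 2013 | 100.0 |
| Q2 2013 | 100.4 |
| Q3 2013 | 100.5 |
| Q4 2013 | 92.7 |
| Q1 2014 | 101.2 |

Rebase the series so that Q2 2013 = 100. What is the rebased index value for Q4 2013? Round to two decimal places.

92.33

Rebased(Q4 2013) = 92.7 / 100.4 × 100 = 92.3307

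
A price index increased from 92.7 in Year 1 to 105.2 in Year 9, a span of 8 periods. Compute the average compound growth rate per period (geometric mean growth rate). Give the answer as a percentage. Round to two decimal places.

Growth factor = (105.2/92.7)^(1/8) = (1.134844)^(1/8) = 1.015938
Growth rate = 1.015938 − 1 = 0.015938 = 1.5938%

1.59%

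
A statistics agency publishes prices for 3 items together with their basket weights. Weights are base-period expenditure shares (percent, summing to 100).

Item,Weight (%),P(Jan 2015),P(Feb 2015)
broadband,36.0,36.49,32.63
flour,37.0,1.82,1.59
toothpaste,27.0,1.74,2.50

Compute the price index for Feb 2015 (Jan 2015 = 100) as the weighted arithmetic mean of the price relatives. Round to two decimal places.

103.31

broadband: 36.0 × (32.63/36.49) = 36.0 × 0.894218 = 32.1918
flour: 37.0 × (1.59/1.82) = 37.0 × 0.873626 = 32.3242
toothpaste: 27.0 × (2.50/1.74) = 27.0 × 1.436782 = 38.7931
Index = Σ wᵢ·(p₁ᵢ/p₀ᵢ) = 32.1918 + 32.3242 + 38.7931 = 103.3091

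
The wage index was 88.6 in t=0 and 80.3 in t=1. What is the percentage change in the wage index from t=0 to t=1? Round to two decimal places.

-9.37%

Change = (80.3 − 88.6) / 88.6 × 100
       = -8.3 / 88.6 × 100 = -9.3679%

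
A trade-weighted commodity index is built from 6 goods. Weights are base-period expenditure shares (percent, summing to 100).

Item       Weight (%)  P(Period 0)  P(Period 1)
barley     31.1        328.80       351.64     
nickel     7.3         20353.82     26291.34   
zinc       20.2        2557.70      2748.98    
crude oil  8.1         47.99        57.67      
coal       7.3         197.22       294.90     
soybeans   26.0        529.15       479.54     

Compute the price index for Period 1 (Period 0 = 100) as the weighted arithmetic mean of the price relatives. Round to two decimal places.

barley: 31.1 × (351.64/328.80) = 31.1 × 1.069465 = 33.2604
nickel: 7.3 × (26291.34/20353.82) = 7.3 × 1.291715 = 9.4295
zinc: 20.2 × (2748.98/2557.70) = 20.2 × 1.074786 = 21.7107
crude oil: 8.1 × (57.67/47.99) = 8.1 × 1.201709 = 9.7338
coal: 7.3 × (294.90/197.22) = 7.3 × 1.495284 = 10.9156
soybeans: 26.0 × (479.54/529.15) = 26.0 × 0.906246 = 23.5624
Index = Σ wᵢ·(p₁ᵢ/p₀ᵢ) = 33.2604 + 9.4295 + 21.7107 + 9.7338 + 10.9156 + 23.5624 = 108.6124

108.61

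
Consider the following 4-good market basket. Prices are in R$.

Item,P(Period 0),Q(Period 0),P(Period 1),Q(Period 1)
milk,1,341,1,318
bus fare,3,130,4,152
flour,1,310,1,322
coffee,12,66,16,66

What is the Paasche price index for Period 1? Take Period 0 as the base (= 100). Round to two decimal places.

Paasche price index uses current-period quantities as weights.
ΣP(Period 1)·Q(Period 1) = 1×318 + 4×152 + 1×322 + 16×66 = 318 + 608 + 322 + 1056 = 2304
ΣP(Period 0)·Q(Period 1) = 1×318 + 3×152 + 1×322 + 12×66 = 318 + 456 + 322 + 792 = 1888
Index = 2304 / 1888 × 100 = 122.0339

122.03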